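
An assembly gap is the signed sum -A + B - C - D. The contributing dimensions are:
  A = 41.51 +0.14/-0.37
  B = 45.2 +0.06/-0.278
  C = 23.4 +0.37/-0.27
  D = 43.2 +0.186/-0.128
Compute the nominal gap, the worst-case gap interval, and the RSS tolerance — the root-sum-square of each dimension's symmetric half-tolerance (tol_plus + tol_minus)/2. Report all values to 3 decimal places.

nominal=-62.910 wc=[-63.884,-62.082] rss=0.470

Stack each dimension's contribution:
  -A: nom -41.510 → Σnom=-41.510; wc +0.370/-0.140 → slack +0.370/-0.140; half-tol=0.255, Σhalf²=0.065025
  +B: nom +45.200 → Σnom=3.690; wc +0.060/-0.278 → slack +0.430/-0.418; half-tol=0.169, Σhalf²=0.093586
  -C: nom -23.400 → Σnom=-19.710; wc +0.270/-0.370 → slack +0.700/-0.788; half-tol=0.320, Σhalf²=0.195986
  -D: nom -43.200 → Σnom=-62.910; wc +0.128/-0.186 → slack +0.828/-0.974; half-tol=0.157, Σhalf²=0.220635
Nominal = -62.910. Worst-case = [-62.910 - 0.974, -62.910 + 0.828] = [-63.884, -62.082]. RSS = √0.220635 = 0.470.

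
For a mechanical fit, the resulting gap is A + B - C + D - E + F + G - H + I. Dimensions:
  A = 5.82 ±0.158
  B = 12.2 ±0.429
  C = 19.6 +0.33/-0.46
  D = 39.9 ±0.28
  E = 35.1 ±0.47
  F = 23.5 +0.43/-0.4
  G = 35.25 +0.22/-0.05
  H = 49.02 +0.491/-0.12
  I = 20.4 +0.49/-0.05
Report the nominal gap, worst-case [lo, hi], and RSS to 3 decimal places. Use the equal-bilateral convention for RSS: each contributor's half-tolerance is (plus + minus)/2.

Stack each dimension's contribution:
  +A: nom +5.820 → Σnom=5.820; wc +0.158/-0.158 → slack +0.158/-0.158; half-tol=0.158, Σhalf²=0.024964
  +B: nom +12.200 → Σnom=18.020; wc +0.429/-0.429 → slack +0.587/-0.587; half-tol=0.429, Σhalf²=0.209005
  -C: nom -19.600 → Σnom=-1.580; wc +0.460/-0.330 → slack +1.047/-0.917; half-tol=0.395, Σhalf²=0.365030
  +D: nom +39.900 → Σnom=38.320; wc +0.280/-0.280 → slack +1.327/-1.197; half-tol=0.280, Σhalf²=0.443430
  -E: nom -35.100 → Σnom=3.220; wc +0.470/-0.470 → slack +1.797/-1.667; half-tol=0.470, Σhalf²=0.664330
  +F: nom +23.500 → Σnom=26.720; wc +0.430/-0.400 → slack +2.227/-2.067; half-tol=0.415, Σhalf²=0.836555
  +G: nom +35.250 → Σnom=61.970; wc +0.220/-0.050 → slack +2.447/-2.117; half-tol=0.135, Σhalf²=0.854780
  -H: nom -49.020 → Σnom=12.950; wc +0.120/-0.491 → slack +2.567/-2.608; half-tol=0.305, Σhalf²=0.948110
  +I: nom +20.400 → Σnom=33.350; wc +0.490/-0.050 → slack +3.057/-2.658; half-tol=0.270, Σhalf²=1.021010
Nominal = 33.350. Worst-case = [33.350 - 2.658, 33.350 + 3.057] = [30.692, 36.407]. RSS = √1.021010 = 1.010.

nominal=33.350 wc=[30.692,36.407] rss=1.010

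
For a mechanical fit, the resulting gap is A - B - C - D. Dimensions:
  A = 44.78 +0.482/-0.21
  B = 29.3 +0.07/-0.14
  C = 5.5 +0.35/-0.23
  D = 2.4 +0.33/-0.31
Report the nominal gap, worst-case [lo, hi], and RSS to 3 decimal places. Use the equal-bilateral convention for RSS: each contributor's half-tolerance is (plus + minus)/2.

Stack each dimension's contribution:
  +A: nom +44.780 → Σnom=44.780; wc +0.482/-0.210 → slack +0.482/-0.210; half-tol=0.346, Σhalf²=0.119716
  -B: nom -29.300 → Σnom=15.480; wc +0.140/-0.070 → slack +0.622/-0.280; half-tol=0.105, Σhalf²=0.130741
  -C: nom -5.500 → Σnom=9.980; wc +0.230/-0.350 → slack +0.852/-0.630; half-tol=0.290, Σhalf²=0.214841
  -D: nom -2.400 → Σnom=7.580; wc +0.310/-0.330 → slack +1.162/-0.960; half-tol=0.320, Σhalf²=0.317241
Nominal = 7.580. Worst-case = [7.580 - 0.960, 7.580 + 1.162] = [6.620, 8.742]. RSS = √0.317241 = 0.563.

nominal=7.580 wc=[6.620,8.742] rss=0.563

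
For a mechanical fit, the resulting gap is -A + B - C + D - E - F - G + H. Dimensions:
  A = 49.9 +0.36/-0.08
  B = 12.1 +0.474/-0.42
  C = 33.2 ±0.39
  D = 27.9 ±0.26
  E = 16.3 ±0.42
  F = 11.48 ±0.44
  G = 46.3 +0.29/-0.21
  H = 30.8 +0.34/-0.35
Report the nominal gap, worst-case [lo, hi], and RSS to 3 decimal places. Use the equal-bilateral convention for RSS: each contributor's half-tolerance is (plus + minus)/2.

Stack each dimension's contribution:
  -A: nom -49.900 → Σnom=-49.900; wc +0.080/-0.360 → slack +0.080/-0.360; half-tol=0.220, Σhalf²=0.048400
  +B: nom +12.100 → Σnom=-37.800; wc +0.474/-0.420 → slack +0.554/-0.780; half-tol=0.447, Σhalf²=0.248209
  -C: nom -33.200 → Σnom=-71.000; wc +0.390/-0.390 → slack +0.944/-1.170; half-tol=0.390, Σhalf²=0.400309
  +D: nom +27.900 → Σnom=-43.100; wc +0.260/-0.260 → slack +1.204/-1.430; half-tol=0.260, Σhalf²=0.467909
  -E: nom -16.300 → Σnom=-59.400; wc +0.420/-0.420 → slack +1.624/-1.850; half-tol=0.420, Σhalf²=0.644309
  -F: nom -11.480 → Σnom=-70.880; wc +0.440/-0.440 → slack +2.064/-2.290; half-tol=0.440, Σhalf²=0.837909
  -G: nom -46.300 → Σnom=-117.180; wc +0.210/-0.290 → slack +2.274/-2.580; half-tol=0.250, Σhalf²=0.900409
  +H: nom +30.800 → Σnom=-86.380; wc +0.340/-0.350 → slack +2.614/-2.930; half-tol=0.345, Σhalf²=1.019434
Nominal = -86.380. Worst-case = [-86.380 - 2.930, -86.380 + 2.614] = [-89.310, -83.766]. RSS = √1.019434 = 1.010.

nominal=-86.380 wc=[-89.310,-83.766] rss=1.010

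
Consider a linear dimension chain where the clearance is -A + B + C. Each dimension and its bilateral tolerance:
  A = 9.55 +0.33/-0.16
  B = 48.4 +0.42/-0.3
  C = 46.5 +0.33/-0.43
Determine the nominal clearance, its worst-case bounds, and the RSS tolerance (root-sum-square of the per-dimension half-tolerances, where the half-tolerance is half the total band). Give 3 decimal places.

nominal=85.350 wc=[84.290,86.260] rss=0.578

Stack each dimension's contribution:
  -A: nom -9.550 → Σnom=-9.550; wc +0.160/-0.330 → slack +0.160/-0.330; half-tol=0.245, Σhalf²=0.060025
  +B: nom +48.400 → Σnom=38.850; wc +0.420/-0.300 → slack +0.580/-0.630; half-tol=0.360, Σhalf²=0.189625
  +C: nom +46.500 → Σnom=85.350; wc +0.330/-0.430 → slack +0.910/-1.060; half-tol=0.380, Σhalf²=0.334025
Nominal = 85.350. Worst-case = [85.350 - 1.060, 85.350 + 0.910] = [84.290, 86.260]. RSS = √0.334025 = 0.578.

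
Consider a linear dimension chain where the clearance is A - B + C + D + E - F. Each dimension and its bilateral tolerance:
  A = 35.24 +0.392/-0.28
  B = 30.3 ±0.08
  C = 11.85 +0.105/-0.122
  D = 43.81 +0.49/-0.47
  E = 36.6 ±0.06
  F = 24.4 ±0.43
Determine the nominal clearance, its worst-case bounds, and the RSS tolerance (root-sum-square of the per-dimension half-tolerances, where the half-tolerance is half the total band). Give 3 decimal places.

nominal=72.800 wc=[71.358,74.357] rss=0.742

Stack each dimension's contribution:
  +A: nom +35.240 → Σnom=35.240; wc +0.392/-0.280 → slack +0.392/-0.280; half-tol=0.336, Σhalf²=0.112896
  -B: nom -30.300 → Σnom=4.940; wc +0.080/-0.080 → slack +0.472/-0.360; half-tol=0.080, Σhalf²=0.119296
  +C: nom +11.850 → Σnom=16.790; wc +0.105/-0.122 → slack +0.577/-0.482; half-tol=0.113, Σhalf²=0.132178
  +D: nom +43.810 → Σnom=60.600; wc +0.490/-0.470 → slack +1.067/-0.952; half-tol=0.480, Σhalf²=0.362578
  +E: nom +36.600 → Σnom=97.200; wc +0.060/-0.060 → slack +1.127/-1.012; half-tol=0.060, Σhalf²=0.366178
  -F: nom -24.400 → Σnom=72.800; wc +0.430/-0.430 → slack +1.557/-1.442; half-tol=0.430, Σhalf²=0.551078
Nominal = 72.800. Worst-case = [72.800 - 1.442, 72.800 + 1.557] = [71.358, 74.357]. RSS = √0.551078 = 0.742.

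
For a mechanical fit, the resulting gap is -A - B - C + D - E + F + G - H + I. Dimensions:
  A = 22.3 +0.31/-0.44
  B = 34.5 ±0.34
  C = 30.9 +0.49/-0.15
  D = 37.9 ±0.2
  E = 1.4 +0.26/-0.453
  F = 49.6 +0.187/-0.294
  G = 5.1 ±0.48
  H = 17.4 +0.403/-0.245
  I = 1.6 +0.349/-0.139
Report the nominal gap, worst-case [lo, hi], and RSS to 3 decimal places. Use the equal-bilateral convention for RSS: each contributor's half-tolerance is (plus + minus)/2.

nominal=-12.300 wc=[-15.216,-9.456] rss=0.989

Stack each dimension's contribution:
  -A: nom -22.300 → Σnom=-22.300; wc +0.440/-0.310 → slack +0.440/-0.310; half-tol=0.375, Σhalf²=0.140625
  -B: nom -34.500 → Σnom=-56.800; wc +0.340/-0.340 → slack +0.780/-0.650; half-tol=0.340, Σhalf²=0.256225
  -C: nom -30.900 → Σnom=-87.700; wc +0.150/-0.490 → slack +0.930/-1.140; half-tol=0.320, Σhalf²=0.358625
  +D: nom +37.900 → Σnom=-49.800; wc +0.200/-0.200 → slack +1.130/-1.340; half-tol=0.200, Σhalf²=0.398625
  -E: nom -1.400 → Σnom=-51.200; wc +0.453/-0.260 → slack +1.583/-1.600; half-tol=0.357, Σhalf²=0.525717
  +F: nom +49.600 → Σnom=-1.600; wc +0.187/-0.294 → slack +1.770/-1.894; half-tol=0.240, Σhalf²=0.583558
  +G: nom +5.100 → Σnom=3.500; wc +0.480/-0.480 → slack +2.250/-2.374; half-tol=0.480, Σhalf²=0.813958
  -H: nom -17.400 → Σnom=-13.900; wc +0.245/-0.403 → slack +2.495/-2.777; half-tol=0.324, Σhalf²=0.918934
  +I: nom +1.600 → Σnom=-12.300; wc +0.349/-0.139 → slack +2.844/-2.916; half-tol=0.244, Σhalf²=0.978470
Nominal = -12.300. Worst-case = [-12.300 - 2.916, -12.300 + 2.844] = [-15.216, -9.456]. RSS = √0.978470 = 0.989.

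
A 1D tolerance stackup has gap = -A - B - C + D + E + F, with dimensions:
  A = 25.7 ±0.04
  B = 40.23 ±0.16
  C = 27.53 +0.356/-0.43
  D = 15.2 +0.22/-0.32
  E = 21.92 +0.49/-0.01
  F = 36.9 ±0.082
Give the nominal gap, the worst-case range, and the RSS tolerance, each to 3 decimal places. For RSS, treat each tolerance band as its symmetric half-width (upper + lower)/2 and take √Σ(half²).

nominal=-19.440 wc=[-20.408,-18.018] rss=0.569

Stack each dimension's contribution:
  -A: nom -25.700 → Σnom=-25.700; wc +0.040/-0.040 → slack +0.040/-0.040; half-tol=0.040, Σhalf²=0.001600
  -B: nom -40.230 → Σnom=-65.930; wc +0.160/-0.160 → slack +0.200/-0.200; half-tol=0.160, Σhalf²=0.027200
  -C: nom -27.530 → Σnom=-93.460; wc +0.430/-0.356 → slack +0.630/-0.556; half-tol=0.393, Σhalf²=0.181649
  +D: nom +15.200 → Σnom=-78.260; wc +0.220/-0.320 → slack +0.850/-0.876; half-tol=0.270, Σhalf²=0.254549
  +E: nom +21.920 → Σnom=-56.340; wc +0.490/-0.010 → slack +1.340/-0.886; half-tol=0.250, Σhalf²=0.317049
  +F: nom +36.900 → Σnom=-19.440; wc +0.082/-0.082 → slack +1.422/-0.968; half-tol=0.082, Σhalf²=0.323773
Nominal = -19.440. Worst-case = [-19.440 - 0.968, -19.440 + 1.422] = [-20.408, -18.018]. RSS = √0.323773 = 0.569.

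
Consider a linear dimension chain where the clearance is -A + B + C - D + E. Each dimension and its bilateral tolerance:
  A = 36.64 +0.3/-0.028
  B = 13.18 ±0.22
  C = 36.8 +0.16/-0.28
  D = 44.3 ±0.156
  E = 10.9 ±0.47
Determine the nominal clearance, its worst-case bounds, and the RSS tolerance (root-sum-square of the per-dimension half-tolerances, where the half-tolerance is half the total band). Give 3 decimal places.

nominal=-20.060 wc=[-21.486,-19.026] rss=0.607

Stack each dimension's contribution:
  -A: nom -36.640 → Σnom=-36.640; wc +0.028/-0.300 → slack +0.028/-0.300; half-tol=0.164, Σhalf²=0.026896
  +B: nom +13.180 → Σnom=-23.460; wc +0.220/-0.220 → slack +0.248/-0.520; half-tol=0.220, Σhalf²=0.075296
  +C: nom +36.800 → Σnom=13.340; wc +0.160/-0.280 → slack +0.408/-0.800; half-tol=0.220, Σhalf²=0.123696
  -D: nom -44.300 → Σnom=-30.960; wc +0.156/-0.156 → slack +0.564/-0.956; half-tol=0.156, Σhalf²=0.148032
  +E: nom +10.900 → Σnom=-20.060; wc +0.470/-0.470 → slack +1.034/-1.426; half-tol=0.470, Σhalf²=0.368932
Nominal = -20.060. Worst-case = [-20.060 - 1.426, -20.060 + 1.034] = [-21.486, -19.026]. RSS = √0.368932 = 0.607.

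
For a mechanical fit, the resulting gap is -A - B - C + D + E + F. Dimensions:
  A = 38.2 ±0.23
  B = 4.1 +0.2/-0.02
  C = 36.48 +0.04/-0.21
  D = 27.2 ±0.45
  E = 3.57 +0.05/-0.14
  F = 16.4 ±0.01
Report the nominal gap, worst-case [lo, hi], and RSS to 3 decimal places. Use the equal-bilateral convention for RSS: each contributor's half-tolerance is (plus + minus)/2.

Stack each dimension's contribution:
  -A: nom -38.200 → Σnom=-38.200; wc +0.230/-0.230 → slack +0.230/-0.230; half-tol=0.230, Σhalf²=0.052900
  -B: nom -4.100 → Σnom=-42.300; wc +0.020/-0.200 → slack +0.250/-0.430; half-tol=0.110, Σhalf²=0.065000
  -C: nom -36.480 → Σnom=-78.780; wc +0.210/-0.040 → slack +0.460/-0.470; half-tol=0.125, Σhalf²=0.080625
  +D: nom +27.200 → Σnom=-51.580; wc +0.450/-0.450 → slack +0.910/-0.920; half-tol=0.450, Σhalf²=0.283125
  +E: nom +3.570 → Σnom=-48.010; wc +0.050/-0.140 → slack +0.960/-1.060; half-tol=0.095, Σhalf²=0.292150
  +F: nom +16.400 → Σnom=-31.610; wc +0.010/-0.010 → slack +0.970/-1.070; half-tol=0.010, Σhalf²=0.292250
Nominal = -31.610. Worst-case = [-31.610 - 1.070, -31.610 + 0.970] = [-32.680, -30.640]. RSS = √0.292250 = 0.541.

nominal=-31.610 wc=[-32.680,-30.640] rss=0.541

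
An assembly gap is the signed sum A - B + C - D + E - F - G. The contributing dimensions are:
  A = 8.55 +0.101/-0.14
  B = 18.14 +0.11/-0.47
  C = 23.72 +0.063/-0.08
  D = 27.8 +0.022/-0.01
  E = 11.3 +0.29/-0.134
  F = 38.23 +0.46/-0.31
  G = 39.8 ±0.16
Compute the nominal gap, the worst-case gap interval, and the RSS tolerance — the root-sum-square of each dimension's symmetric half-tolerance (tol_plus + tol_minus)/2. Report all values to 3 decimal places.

Stack each dimension's contribution:
  +A: nom +8.550 → Σnom=8.550; wc +0.101/-0.140 → slack +0.101/-0.140; half-tol=0.121, Σhalf²=0.014520
  -B: nom -18.140 → Σnom=-9.590; wc +0.470/-0.110 → slack +0.571/-0.250; half-tol=0.290, Σhalf²=0.098620
  +C: nom +23.720 → Σnom=14.130; wc +0.063/-0.080 → slack +0.634/-0.330; half-tol=0.072, Σhalf²=0.103732
  -D: nom -27.800 → Σnom=-13.670; wc +0.010/-0.022 → slack +0.644/-0.352; half-tol=0.016, Σhalf²=0.103988
  +E: nom +11.300 → Σnom=-2.370; wc +0.290/-0.134 → slack +0.934/-0.486; half-tol=0.212, Σhalf²=0.148932
  -F: nom -38.230 → Σnom=-40.600; wc +0.310/-0.460 → slack +1.244/-0.946; half-tol=0.385, Σhalf²=0.297157
  -G: nom -39.800 → Σnom=-80.400; wc +0.160/-0.160 → slack +1.404/-1.106; half-tol=0.160, Σhalf²=0.322757
Nominal = -80.400. Worst-case = [-80.400 - 1.106, -80.400 + 1.404] = [-81.506, -78.996]. RSS = √0.322757 = 0.568.

nominal=-80.400 wc=[-81.506,-78.996] rss=0.568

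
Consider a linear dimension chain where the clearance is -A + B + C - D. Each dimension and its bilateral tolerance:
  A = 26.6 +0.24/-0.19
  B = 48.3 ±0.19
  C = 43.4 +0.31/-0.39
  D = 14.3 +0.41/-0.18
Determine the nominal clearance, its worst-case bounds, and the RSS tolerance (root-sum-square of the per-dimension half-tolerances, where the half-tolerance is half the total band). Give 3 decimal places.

nominal=50.800 wc=[49.570,51.670] rss=0.540

Stack each dimension's contribution:
  -A: nom -26.600 → Σnom=-26.600; wc +0.190/-0.240 → slack +0.190/-0.240; half-tol=0.215, Σhalf²=0.046225
  +B: nom +48.300 → Σnom=21.700; wc +0.190/-0.190 → slack +0.380/-0.430; half-tol=0.190, Σhalf²=0.082325
  +C: nom +43.400 → Σnom=65.100; wc +0.310/-0.390 → slack +0.690/-0.820; half-tol=0.350, Σhalf²=0.204825
  -D: nom -14.300 → Σnom=50.800; wc +0.180/-0.410 → slack +0.870/-1.230; half-tol=0.295, Σhalf²=0.291850
Nominal = 50.800. Worst-case = [50.800 - 1.230, 50.800 + 0.870] = [49.570, 51.670]. RSS = √0.291850 = 0.540.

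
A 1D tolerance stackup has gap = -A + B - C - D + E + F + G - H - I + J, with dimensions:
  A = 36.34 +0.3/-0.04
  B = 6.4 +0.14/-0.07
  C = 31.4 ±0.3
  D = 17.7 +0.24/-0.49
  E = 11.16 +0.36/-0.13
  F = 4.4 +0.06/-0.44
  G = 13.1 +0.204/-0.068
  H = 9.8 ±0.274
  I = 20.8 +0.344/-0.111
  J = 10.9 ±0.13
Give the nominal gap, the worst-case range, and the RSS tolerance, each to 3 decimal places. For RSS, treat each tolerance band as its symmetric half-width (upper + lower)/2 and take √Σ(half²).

Stack each dimension's contribution:
  -A: nom -36.340 → Σnom=-36.340; wc +0.040/-0.300 → slack +0.040/-0.300; half-tol=0.170, Σhalf²=0.028900
  +B: nom +6.400 → Σnom=-29.940; wc +0.140/-0.070 → slack +0.180/-0.370; half-tol=0.105, Σhalf²=0.039925
  -C: nom -31.400 → Σnom=-61.340; wc +0.300/-0.300 → slack +0.480/-0.670; half-tol=0.300, Σhalf²=0.129925
  -D: nom -17.700 → Σnom=-79.040; wc +0.490/-0.240 → slack +0.970/-0.910; half-tol=0.365, Σhalf²=0.263150
  +E: nom +11.160 → Σnom=-67.880; wc +0.360/-0.130 → slack +1.330/-1.040; half-tol=0.245, Σhalf²=0.323175
  +F: nom +4.400 → Σnom=-63.480; wc +0.060/-0.440 → slack +1.390/-1.480; half-tol=0.250, Σhalf²=0.385675
  +G: nom +13.100 → Σnom=-50.380; wc +0.204/-0.068 → slack +1.594/-1.548; half-tol=0.136, Σhalf²=0.404171
  -H: nom -9.800 → Σnom=-60.180; wc +0.274/-0.274 → slack +1.868/-1.822; half-tol=0.274, Σhalf²=0.479247
  -I: nom -20.800 → Σnom=-80.980; wc +0.111/-0.344 → slack +1.979/-2.166; half-tol=0.227, Σhalf²=0.531003
  +J: nom +10.900 → Σnom=-70.080; wc +0.130/-0.130 → slack +2.109/-2.296; half-tol=0.130, Σhalf²=0.547903
Nominal = -70.080. Worst-case = [-70.080 - 2.296, -70.080 + 2.109] = [-72.376, -67.971]. RSS = √0.547903 = 0.740.

nominal=-70.080 wc=[-72.376,-67.971] rss=0.740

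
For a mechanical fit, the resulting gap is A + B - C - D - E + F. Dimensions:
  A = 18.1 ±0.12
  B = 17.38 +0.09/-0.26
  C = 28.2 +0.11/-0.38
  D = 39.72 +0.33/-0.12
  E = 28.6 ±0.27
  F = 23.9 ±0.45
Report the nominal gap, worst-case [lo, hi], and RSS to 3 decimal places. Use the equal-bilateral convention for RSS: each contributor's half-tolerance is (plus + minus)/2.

Stack each dimension's contribution:
  +A: nom +18.100 → Σnom=18.100; wc +0.120/-0.120 → slack +0.120/-0.120; half-tol=0.120, Σhalf²=0.014400
  +B: nom +17.380 → Σnom=35.480; wc +0.090/-0.260 → slack +0.210/-0.380; half-tol=0.175, Σhalf²=0.045025
  -C: nom -28.200 → Σnom=7.280; wc +0.380/-0.110 → slack +0.590/-0.490; half-tol=0.245, Σhalf²=0.105050
  -D: nom -39.720 → Σnom=-32.440; wc +0.120/-0.330 → slack +0.710/-0.820; half-tol=0.225, Σhalf²=0.155675
  -E: nom -28.600 → Σnom=-61.040; wc +0.270/-0.270 → slack +0.980/-1.090; half-tol=0.270, Σhalf²=0.228575
  +F: nom +23.900 → Σnom=-37.140; wc +0.450/-0.450 → slack +1.430/-1.540; half-tol=0.450, Σhalf²=0.431075
Nominal = -37.140. Worst-case = [-37.140 - 1.540, -37.140 + 1.430] = [-38.680, -35.710]. RSS = √0.431075 = 0.657.

nominal=-37.140 wc=[-38.680,-35.710] rss=0.657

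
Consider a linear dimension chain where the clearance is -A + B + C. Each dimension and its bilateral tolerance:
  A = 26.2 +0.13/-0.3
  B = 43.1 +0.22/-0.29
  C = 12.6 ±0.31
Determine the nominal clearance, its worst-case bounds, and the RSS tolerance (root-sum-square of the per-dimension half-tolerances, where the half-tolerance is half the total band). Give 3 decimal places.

Stack each dimension's contribution:
  -A: nom -26.200 → Σnom=-26.200; wc +0.300/-0.130 → slack +0.300/-0.130; half-tol=0.215, Σhalf²=0.046225
  +B: nom +43.100 → Σnom=16.900; wc +0.220/-0.290 → slack +0.520/-0.420; half-tol=0.255, Σhalf²=0.111250
  +C: nom +12.600 → Σnom=29.500; wc +0.310/-0.310 → slack +0.830/-0.730; half-tol=0.310, Σhalf²=0.207350
Nominal = 29.500. Worst-case = [29.500 - 0.730, 29.500 + 0.830] = [28.770, 30.330]. RSS = √0.207350 = 0.455.

nominal=29.500 wc=[28.770,30.330] rss=0.455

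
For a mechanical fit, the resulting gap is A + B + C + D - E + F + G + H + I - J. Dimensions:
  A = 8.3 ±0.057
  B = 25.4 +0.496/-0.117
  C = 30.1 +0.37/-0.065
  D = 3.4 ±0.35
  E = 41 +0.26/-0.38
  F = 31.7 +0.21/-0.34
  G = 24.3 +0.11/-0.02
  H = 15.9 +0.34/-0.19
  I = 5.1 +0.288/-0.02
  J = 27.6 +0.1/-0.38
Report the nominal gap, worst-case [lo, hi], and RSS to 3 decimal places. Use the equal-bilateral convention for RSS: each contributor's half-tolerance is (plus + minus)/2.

Stack each dimension's contribution:
  +A: nom +8.300 → Σnom=8.300; wc +0.057/-0.057 → slack +0.057/-0.057; half-tol=0.057, Σhalf²=0.003249
  +B: nom +25.400 → Σnom=33.700; wc +0.496/-0.117 → slack +0.553/-0.174; half-tol=0.306, Σhalf²=0.097191
  +C: nom +30.100 → Σnom=63.800; wc +0.370/-0.065 → slack +0.923/-0.239; half-tol=0.217, Σhalf²=0.144498
  +D: nom +3.400 → Σnom=67.200; wc +0.350/-0.350 → slack +1.273/-0.589; half-tol=0.350, Σhalf²=0.266997
  -E: nom -41.000 → Σnom=26.200; wc +0.380/-0.260 → slack +1.653/-0.849; half-tol=0.320, Σhalf²=0.369397
  +F: nom +31.700 → Σnom=57.900; wc +0.210/-0.340 → slack +1.863/-1.189; half-tol=0.275, Σhalf²=0.445022
  +G: nom +24.300 → Σnom=82.200; wc +0.110/-0.020 → slack +1.973/-1.209; half-tol=0.065, Σhalf²=0.449247
  +H: nom +15.900 → Σnom=98.100; wc +0.340/-0.190 → slack +2.313/-1.399; half-tol=0.265, Σhalf²=0.519473
  +I: nom +5.100 → Σnom=103.200; wc +0.288/-0.020 → slack +2.601/-1.419; half-tol=0.154, Σhalf²=0.543188
  -J: nom -27.600 → Σnom=75.600; wc +0.380/-0.100 → slack +2.981/-1.519; half-tol=0.240, Σhalf²=0.600788
Nominal = 75.600. Worst-case = [75.600 - 1.519, 75.600 + 2.981] = [74.081, 78.581]. RSS = √0.600788 = 0.775.

nominal=75.600 wc=[74.081,78.581] rss=0.775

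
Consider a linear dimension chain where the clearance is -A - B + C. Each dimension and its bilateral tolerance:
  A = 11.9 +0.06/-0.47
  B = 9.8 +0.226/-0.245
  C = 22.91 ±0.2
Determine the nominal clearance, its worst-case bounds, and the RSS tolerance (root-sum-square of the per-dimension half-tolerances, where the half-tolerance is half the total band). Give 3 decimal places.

nominal=1.210 wc=[0.724,2.125] rss=0.407

Stack each dimension's contribution:
  -A: nom -11.900 → Σnom=-11.900; wc +0.470/-0.060 → slack +0.470/-0.060; half-tol=0.265, Σhalf²=0.070225
  -B: nom -9.800 → Σnom=-21.700; wc +0.245/-0.226 → slack +0.715/-0.286; half-tol=0.235, Σhalf²=0.125685
  +C: nom +22.910 → Σnom=1.210; wc +0.200/-0.200 → slack +0.915/-0.486; half-tol=0.200, Σhalf²=0.165685
Nominal = 1.210. Worst-case = [1.210 - 0.486, 1.210 + 0.915] = [0.724, 2.125]. RSS = √0.165685 = 0.407.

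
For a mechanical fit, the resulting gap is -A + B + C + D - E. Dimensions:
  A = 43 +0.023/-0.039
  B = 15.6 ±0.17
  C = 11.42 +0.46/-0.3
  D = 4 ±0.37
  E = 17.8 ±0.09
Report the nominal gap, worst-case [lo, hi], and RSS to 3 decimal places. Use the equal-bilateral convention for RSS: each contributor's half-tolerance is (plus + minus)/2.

nominal=-29.780 wc=[-30.733,-28.651] rss=0.565

Stack each dimension's contribution:
  -A: nom -43.000 → Σnom=-43.000; wc +0.039/-0.023 → slack +0.039/-0.023; half-tol=0.031, Σhalf²=0.000961
  +B: nom +15.600 → Σnom=-27.400; wc +0.170/-0.170 → slack +0.209/-0.193; half-tol=0.170, Σhalf²=0.029861
  +C: nom +11.420 → Σnom=-15.980; wc +0.460/-0.300 → slack +0.669/-0.493; half-tol=0.380, Σhalf²=0.174261
  +D: nom +4.000 → Σnom=-11.980; wc +0.370/-0.370 → slack +1.039/-0.863; half-tol=0.370, Σhalf²=0.311161
  -E: nom -17.800 → Σnom=-29.780; wc +0.090/-0.090 → slack +1.129/-0.953; half-tol=0.090, Σhalf²=0.319261
Nominal = -29.780. Worst-case = [-29.780 - 0.953, -29.780 + 1.129] = [-30.733, -28.651]. RSS = √0.319261 = 0.565.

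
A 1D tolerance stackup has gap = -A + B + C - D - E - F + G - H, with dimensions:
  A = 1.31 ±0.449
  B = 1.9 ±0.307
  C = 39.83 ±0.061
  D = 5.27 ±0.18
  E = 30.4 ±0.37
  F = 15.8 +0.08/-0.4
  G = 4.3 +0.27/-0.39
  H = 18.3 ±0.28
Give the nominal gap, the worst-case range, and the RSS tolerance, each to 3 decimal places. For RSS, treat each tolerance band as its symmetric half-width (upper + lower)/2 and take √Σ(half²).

nominal=-25.050 wc=[-27.167,-22.733] rss=0.845

Stack each dimension's contribution:
  -A: nom -1.310 → Σnom=-1.310; wc +0.449/-0.449 → slack +0.449/-0.449; half-tol=0.449, Σhalf²=0.201601
  +B: nom +1.900 → Σnom=0.590; wc +0.307/-0.307 → slack +0.756/-0.756; half-tol=0.307, Σhalf²=0.295850
  +C: nom +39.830 → Σnom=40.420; wc +0.061/-0.061 → slack +0.817/-0.817; half-tol=0.061, Σhalf²=0.299571
  -D: nom -5.270 → Σnom=35.150; wc +0.180/-0.180 → slack +0.997/-0.997; half-tol=0.180, Σhalf²=0.331971
  -E: nom -30.400 → Σnom=4.750; wc +0.370/-0.370 → slack +1.367/-1.367; half-tol=0.370, Σhalf²=0.468871
  -F: nom -15.800 → Σnom=-11.050; wc +0.400/-0.080 → slack +1.767/-1.447; half-tol=0.240, Σhalf²=0.526471
  +G: nom +4.300 → Σnom=-6.750; wc +0.270/-0.390 → slack +2.037/-1.837; half-tol=0.330, Σhalf²=0.635371
  -H: nom -18.300 → Σnom=-25.050; wc +0.280/-0.280 → slack +2.317/-2.117; half-tol=0.280, Σhalf²=0.713771
Nominal = -25.050. Worst-case = [-25.050 - 2.117, -25.050 + 2.317] = [-27.167, -22.733]. RSS = √0.713771 = 0.845.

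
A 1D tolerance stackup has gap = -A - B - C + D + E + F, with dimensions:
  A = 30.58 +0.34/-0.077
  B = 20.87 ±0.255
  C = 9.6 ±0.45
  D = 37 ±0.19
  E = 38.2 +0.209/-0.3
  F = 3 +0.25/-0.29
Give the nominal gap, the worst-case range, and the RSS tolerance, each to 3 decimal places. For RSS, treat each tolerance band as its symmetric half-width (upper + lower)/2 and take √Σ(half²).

Stack each dimension's contribution:
  -A: nom -30.580 → Σnom=-30.580; wc +0.077/-0.340 → slack +0.077/-0.340; half-tol=0.209, Σhalf²=0.043472
  -B: nom -20.870 → Σnom=-51.450; wc +0.255/-0.255 → slack +0.332/-0.595; half-tol=0.255, Σhalf²=0.108497
  -C: nom -9.600 → Σnom=-61.050; wc +0.450/-0.450 → slack +0.782/-1.045; half-tol=0.450, Σhalf²=0.310997
  +D: nom +37.000 → Σnom=-24.050; wc +0.190/-0.190 → slack +0.972/-1.235; half-tol=0.190, Σhalf²=0.347097
  +E: nom +38.200 → Σnom=14.150; wc +0.209/-0.300 → slack +1.181/-1.535; half-tol=0.255, Σhalf²=0.411868
  +F: nom +3.000 → Σnom=17.150; wc +0.250/-0.290 → slack +1.431/-1.825; half-tol=0.270, Σhalf²=0.484768
Nominal = 17.150. Worst-case = [17.150 - 1.825, 17.150 + 1.431] = [15.325, 18.581]. RSS = √0.484768 = 0.696.

nominal=17.150 wc=[15.325,18.581] rss=0.696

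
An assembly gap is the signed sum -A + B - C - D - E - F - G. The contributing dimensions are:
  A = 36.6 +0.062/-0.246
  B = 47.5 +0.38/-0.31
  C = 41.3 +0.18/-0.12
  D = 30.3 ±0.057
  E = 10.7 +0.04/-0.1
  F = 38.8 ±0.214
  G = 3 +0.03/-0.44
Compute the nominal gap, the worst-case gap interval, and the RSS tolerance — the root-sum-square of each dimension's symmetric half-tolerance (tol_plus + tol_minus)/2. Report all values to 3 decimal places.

nominal=-113.200 wc=[-114.093,-111.643] rss=0.524

Stack each dimension's contribution:
  -A: nom -36.600 → Σnom=-36.600; wc +0.246/-0.062 → slack +0.246/-0.062; half-tol=0.154, Σhalf²=0.023716
  +B: nom +47.500 → Σnom=10.900; wc +0.380/-0.310 → slack +0.626/-0.372; half-tol=0.345, Σhalf²=0.142741
  -C: nom -41.300 → Σnom=-30.400; wc +0.120/-0.180 → slack +0.746/-0.552; half-tol=0.150, Σhalf²=0.165241
  -D: nom -30.300 → Σnom=-60.700; wc +0.057/-0.057 → slack +0.803/-0.609; half-tol=0.057, Σhalf²=0.168490
  -E: nom -10.700 → Σnom=-71.400; wc +0.100/-0.040 → slack +0.903/-0.649; half-tol=0.070, Σhalf²=0.173390
  -F: nom -38.800 → Σnom=-110.200; wc +0.214/-0.214 → slack +1.117/-0.863; half-tol=0.214, Σhalf²=0.219186
  -G: nom -3.000 → Σnom=-113.200; wc +0.440/-0.030 → slack +1.557/-0.893; half-tol=0.235, Σhalf²=0.274411
Nominal = -113.200. Worst-case = [-113.200 - 0.893, -113.200 + 1.557] = [-114.093, -111.643]. RSS = √0.274411 = 0.524.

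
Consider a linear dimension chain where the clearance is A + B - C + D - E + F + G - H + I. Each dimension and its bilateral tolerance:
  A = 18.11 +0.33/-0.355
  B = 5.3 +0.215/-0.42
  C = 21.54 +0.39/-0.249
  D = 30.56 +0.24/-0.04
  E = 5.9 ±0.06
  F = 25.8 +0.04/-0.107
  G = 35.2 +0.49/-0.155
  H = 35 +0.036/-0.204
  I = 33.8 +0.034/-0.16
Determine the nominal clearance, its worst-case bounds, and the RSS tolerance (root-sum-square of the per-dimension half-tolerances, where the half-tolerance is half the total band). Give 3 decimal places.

nominal=86.330 wc=[84.607,88.192] rss=0.690

Stack each dimension's contribution:
  +A: nom +18.110 → Σnom=18.110; wc +0.330/-0.355 → slack +0.330/-0.355; half-tol=0.343, Σhalf²=0.117306
  +B: nom +5.300 → Σnom=23.410; wc +0.215/-0.420 → slack +0.545/-0.775; half-tol=0.318, Σhalf²=0.218113
  -C: nom -21.540 → Σnom=1.870; wc +0.249/-0.390 → slack +0.794/-1.165; half-tol=0.320, Σhalf²=0.320193
  +D: nom +30.560 → Σnom=32.430; wc +0.240/-0.040 → slack +1.034/-1.205; half-tol=0.140, Σhalf²=0.339793
  -E: nom -5.900 → Σnom=26.530; wc +0.060/-0.060 → slack +1.094/-1.265; half-tol=0.060, Σhalf²=0.343393
  +F: nom +25.800 → Σnom=52.330; wc +0.040/-0.107 → slack +1.134/-1.372; half-tol=0.073, Σhalf²=0.348795
  +G: nom +35.200 → Σnom=87.530; wc +0.490/-0.155 → slack +1.624/-1.527; half-tol=0.323, Σhalf²=0.452801
  -H: nom -35.000 → Σnom=52.530; wc +0.204/-0.036 → slack +1.828/-1.563; half-tol=0.120, Σhalf²=0.467201
  +I: nom +33.800 → Σnom=86.330; wc +0.034/-0.160 → slack +1.862/-1.723; half-tol=0.097, Σhalf²=0.476610
Nominal = 86.330. Worst-case = [86.330 - 1.723, 86.330 + 1.862] = [84.607, 88.192]. RSS = √0.476610 = 0.690.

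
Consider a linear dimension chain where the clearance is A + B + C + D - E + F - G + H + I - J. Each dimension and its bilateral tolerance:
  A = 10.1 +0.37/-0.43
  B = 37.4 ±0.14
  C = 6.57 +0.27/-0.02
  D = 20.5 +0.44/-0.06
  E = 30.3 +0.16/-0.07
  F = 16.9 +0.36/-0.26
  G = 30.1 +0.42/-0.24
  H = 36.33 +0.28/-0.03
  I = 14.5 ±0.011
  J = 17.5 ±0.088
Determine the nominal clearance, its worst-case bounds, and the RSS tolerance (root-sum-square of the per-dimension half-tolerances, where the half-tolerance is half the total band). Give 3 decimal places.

nominal=64.400 wc=[62.781,66.669] rss=0.716

Stack each dimension's contribution:
  +A: nom +10.100 → Σnom=10.100; wc +0.370/-0.430 → slack +0.370/-0.430; half-tol=0.400, Σhalf²=0.160000
  +B: nom +37.400 → Σnom=47.500; wc +0.140/-0.140 → slack +0.510/-0.570; half-tol=0.140, Σhalf²=0.179600
  +C: nom +6.570 → Σnom=54.070; wc +0.270/-0.020 → slack +0.780/-0.590; half-tol=0.145, Σhalf²=0.200625
  +D: nom +20.500 → Σnom=74.570; wc +0.440/-0.060 → slack +1.220/-0.650; half-tol=0.250, Σhalf²=0.263125
  -E: nom -30.300 → Σnom=44.270; wc +0.070/-0.160 → slack +1.290/-0.810; half-tol=0.115, Σhalf²=0.276350
  +F: nom +16.900 → Σnom=61.170; wc +0.360/-0.260 → slack +1.650/-1.070; half-tol=0.310, Σhalf²=0.372450
  -G: nom -30.100 → Σnom=31.070; wc +0.240/-0.420 → slack +1.890/-1.490; half-tol=0.330, Σhalf²=0.481350
  +H: nom +36.330 → Σnom=67.400; wc +0.280/-0.030 → slack +2.170/-1.520; half-tol=0.155, Σhalf²=0.505375
  +I: nom +14.500 → Σnom=81.900; wc +0.011/-0.011 → slack +2.181/-1.531; half-tol=0.011, Σhalf²=0.505496
  -J: nom -17.500 → Σnom=64.400; wc +0.088/-0.088 → slack +2.269/-1.619; half-tol=0.088, Σhalf²=0.513240
Nominal = 64.400. Worst-case = [64.400 - 1.619, 64.400 + 2.269] = [62.781, 66.669]. RSS = √0.513240 = 0.716.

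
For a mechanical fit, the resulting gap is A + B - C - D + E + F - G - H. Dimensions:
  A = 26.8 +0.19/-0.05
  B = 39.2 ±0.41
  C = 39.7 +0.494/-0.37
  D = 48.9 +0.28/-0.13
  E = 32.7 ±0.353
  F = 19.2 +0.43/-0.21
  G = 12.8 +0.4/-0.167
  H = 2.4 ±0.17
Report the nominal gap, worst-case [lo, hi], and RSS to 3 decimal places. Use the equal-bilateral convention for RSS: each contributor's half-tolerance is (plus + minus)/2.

nominal=14.100 wc=[11.733,16.320] rss=0.865

Stack each dimension's contribution:
  +A: nom +26.800 → Σnom=26.800; wc +0.190/-0.050 → slack +0.190/-0.050; half-tol=0.120, Σhalf²=0.014400
  +B: nom +39.200 → Σnom=66.000; wc +0.410/-0.410 → slack +0.600/-0.460; half-tol=0.410, Σhalf²=0.182500
  -C: nom -39.700 → Σnom=26.300; wc +0.370/-0.494 → slack +0.970/-0.954; half-tol=0.432, Σhalf²=0.369124
  -D: nom -48.900 → Σnom=-22.600; wc +0.130/-0.280 → slack +1.100/-1.234; half-tol=0.205, Σhalf²=0.411149
  +E: nom +32.700 → Σnom=10.100; wc +0.353/-0.353 → slack +1.453/-1.587; half-tol=0.353, Σhalf²=0.535758
  +F: nom +19.200 → Σnom=29.300; wc +0.430/-0.210 → slack +1.883/-1.797; half-tol=0.320, Σhalf²=0.638158
  -G: nom -12.800 → Σnom=16.500; wc +0.167/-0.400 → slack +2.050/-2.197; half-tol=0.284, Σhalf²=0.718530
  -H: nom -2.400 → Σnom=14.100; wc +0.170/-0.170 → slack +2.220/-2.367; half-tol=0.170, Σhalf²=0.747430
Nominal = 14.100. Worst-case = [14.100 - 2.367, 14.100 + 2.220] = [11.733, 16.320]. RSS = √0.747430 = 0.865.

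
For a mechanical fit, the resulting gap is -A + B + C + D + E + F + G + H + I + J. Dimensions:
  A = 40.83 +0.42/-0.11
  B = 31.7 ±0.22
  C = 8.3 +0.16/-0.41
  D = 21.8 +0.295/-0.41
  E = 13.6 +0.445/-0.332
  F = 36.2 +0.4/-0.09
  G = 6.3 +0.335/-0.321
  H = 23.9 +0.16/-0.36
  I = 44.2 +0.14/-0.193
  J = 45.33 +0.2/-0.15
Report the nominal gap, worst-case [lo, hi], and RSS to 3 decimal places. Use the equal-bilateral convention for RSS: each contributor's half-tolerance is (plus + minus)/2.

nominal=190.500 wc=[187.594,192.965] rss=0.877

Stack each dimension's contribution:
  -A: nom -40.830 → Σnom=-40.830; wc +0.110/-0.420 → slack +0.110/-0.420; half-tol=0.265, Σhalf²=0.070225
  +B: nom +31.700 → Σnom=-9.130; wc +0.220/-0.220 → slack +0.330/-0.640; half-tol=0.220, Σhalf²=0.118625
  +C: nom +8.300 → Σnom=-0.830; wc +0.160/-0.410 → slack +0.490/-1.050; half-tol=0.285, Σhalf²=0.199850
  +D: nom +21.800 → Σnom=20.970; wc +0.295/-0.410 → slack +0.785/-1.460; half-tol=0.352, Σhalf²=0.324106
  +E: nom +13.600 → Σnom=34.570; wc +0.445/-0.332 → slack +1.230/-1.792; half-tol=0.389, Σhalf²=0.475039
  +F: nom +36.200 → Σnom=70.770; wc +0.400/-0.090 → slack +1.630/-1.882; half-tol=0.245, Σhalf²=0.535064
  +G: nom +6.300 → Σnom=77.070; wc +0.335/-0.321 → slack +1.965/-2.203; half-tol=0.328, Σhalf²=0.642648
  +H: nom +23.900 → Σnom=100.970; wc +0.160/-0.360 → slack +2.125/-2.563; half-tol=0.260, Σhalf²=0.710248
  +I: nom +44.200 → Σnom=145.170; wc +0.140/-0.193 → slack +2.265/-2.756; half-tol=0.167, Σhalf²=0.737970
  +J: nom +45.330 → Σnom=190.500; wc +0.200/-0.150 → slack +2.465/-2.906; half-tol=0.175, Σhalf²=0.768595
Nominal = 190.500. Worst-case = [190.500 - 2.906, 190.500 + 2.465] = [187.594, 192.965]. RSS = √0.768595 = 0.877.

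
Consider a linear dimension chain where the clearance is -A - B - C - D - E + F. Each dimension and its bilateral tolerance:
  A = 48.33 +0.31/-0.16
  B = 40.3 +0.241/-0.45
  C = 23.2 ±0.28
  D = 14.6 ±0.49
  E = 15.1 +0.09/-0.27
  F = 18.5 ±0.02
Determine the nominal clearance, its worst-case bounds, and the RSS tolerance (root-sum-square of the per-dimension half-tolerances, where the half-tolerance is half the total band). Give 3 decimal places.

Stack each dimension's contribution:
  -A: nom -48.330 → Σnom=-48.330; wc +0.160/-0.310 → slack +0.160/-0.310; half-tol=0.235, Σhalf²=0.055225
  -B: nom -40.300 → Σnom=-88.630; wc +0.450/-0.241 → slack +0.610/-0.551; half-tol=0.346, Σhalf²=0.174595
  -C: nom -23.200 → Σnom=-111.830; wc +0.280/-0.280 → slack +0.890/-0.831; half-tol=0.280, Σhalf²=0.252995
  -D: nom -14.600 → Σnom=-126.430; wc +0.490/-0.490 → slack +1.380/-1.321; half-tol=0.490, Σhalf²=0.493095
  -E: nom -15.100 → Σnom=-141.530; wc +0.270/-0.090 → slack +1.650/-1.411; half-tol=0.180, Σhalf²=0.525495
  +F: nom +18.500 → Σnom=-123.030; wc +0.020/-0.020 → slack +1.670/-1.431; half-tol=0.020, Σhalf²=0.525895
Nominal = -123.030. Worst-case = [-123.030 - 1.431, -123.030 + 1.670] = [-124.461, -121.360]. RSS = √0.525895 = 0.725.

nominal=-123.030 wc=[-124.461,-121.360] rss=0.725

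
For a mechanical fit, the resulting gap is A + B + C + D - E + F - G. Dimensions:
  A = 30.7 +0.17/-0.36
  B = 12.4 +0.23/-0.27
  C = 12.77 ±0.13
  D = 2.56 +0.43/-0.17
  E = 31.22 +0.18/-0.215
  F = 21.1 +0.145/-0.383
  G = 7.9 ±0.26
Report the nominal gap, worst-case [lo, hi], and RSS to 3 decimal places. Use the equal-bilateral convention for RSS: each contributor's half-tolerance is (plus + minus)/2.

nominal=40.410 wc=[38.657,41.990] rss=0.645

Stack each dimension's contribution:
  +A: nom +30.700 → Σnom=30.700; wc +0.170/-0.360 → slack +0.170/-0.360; half-tol=0.265, Σhalf²=0.070225
  +B: nom +12.400 → Σnom=43.100; wc +0.230/-0.270 → slack +0.400/-0.630; half-tol=0.250, Σhalf²=0.132725
  +C: nom +12.770 → Σnom=55.870; wc +0.130/-0.130 → slack +0.530/-0.760; half-tol=0.130, Σhalf²=0.149625
  +D: nom +2.560 → Σnom=58.430; wc +0.430/-0.170 → slack +0.960/-0.930; half-tol=0.300, Σhalf²=0.239625
  -E: nom -31.220 → Σnom=27.210; wc +0.215/-0.180 → slack +1.175/-1.110; half-tol=0.198, Σhalf²=0.278631
  +F: nom +21.100 → Σnom=48.310; wc +0.145/-0.383 → slack +1.320/-1.493; half-tol=0.264, Σhalf²=0.348327
  -G: nom -7.900 → Σnom=40.410; wc +0.260/-0.260 → slack +1.580/-1.753; half-tol=0.260, Σhalf²=0.415927
Nominal = 40.410. Worst-case = [40.410 - 1.753, 40.410 + 1.580] = [38.657, 41.990]. RSS = √0.415927 = 0.645.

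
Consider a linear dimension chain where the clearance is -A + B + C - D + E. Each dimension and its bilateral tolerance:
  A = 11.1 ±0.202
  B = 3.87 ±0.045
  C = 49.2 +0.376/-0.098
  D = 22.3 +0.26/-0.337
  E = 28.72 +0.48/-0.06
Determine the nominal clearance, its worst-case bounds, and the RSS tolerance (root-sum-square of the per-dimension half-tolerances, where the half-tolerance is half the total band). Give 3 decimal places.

Stack each dimension's contribution:
  -A: nom -11.100 → Σnom=-11.100; wc +0.202/-0.202 → slack +0.202/-0.202; half-tol=0.202, Σhalf²=0.040804
  +B: nom +3.870 → Σnom=-7.230; wc +0.045/-0.045 → slack +0.247/-0.247; half-tol=0.045, Σhalf²=0.042829
  +C: nom +49.200 → Σnom=41.970; wc +0.376/-0.098 → slack +0.623/-0.345; half-tol=0.237, Σhalf²=0.098998
  -D: nom -22.300 → Σnom=19.670; wc +0.337/-0.260 → slack +0.960/-0.605; half-tol=0.298, Σhalf²=0.188100
  +E: nom +28.720 → Σnom=48.390; wc +0.480/-0.060 → slack +1.440/-0.665; half-tol=0.270, Σhalf²=0.261000
Nominal = 48.390. Worst-case = [48.390 - 0.665, 48.390 + 1.440] = [47.725, 49.830]. RSS = √0.261000 = 0.511.

nominal=48.390 wc=[47.725,49.830] rss=0.511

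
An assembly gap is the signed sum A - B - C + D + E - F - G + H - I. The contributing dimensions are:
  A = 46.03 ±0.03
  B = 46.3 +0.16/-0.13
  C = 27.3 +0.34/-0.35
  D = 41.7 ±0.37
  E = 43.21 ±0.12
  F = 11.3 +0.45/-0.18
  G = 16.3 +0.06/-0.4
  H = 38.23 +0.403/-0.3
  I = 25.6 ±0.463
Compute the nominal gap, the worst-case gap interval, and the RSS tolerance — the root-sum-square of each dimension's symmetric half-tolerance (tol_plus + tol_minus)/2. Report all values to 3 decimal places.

nominal=42.370 wc=[40.077,44.816] rss=0.884

Stack each dimension's contribution:
  +A: nom +46.030 → Σnom=46.030; wc +0.030/-0.030 → slack +0.030/-0.030; half-tol=0.030, Σhalf²=0.000900
  -B: nom -46.300 → Σnom=-0.270; wc +0.130/-0.160 → slack +0.160/-0.190; half-tol=0.145, Σhalf²=0.021925
  -C: nom -27.300 → Σnom=-27.570; wc +0.350/-0.340 → slack +0.510/-0.530; half-tol=0.345, Σhalf²=0.140950
  +D: nom +41.700 → Σnom=14.130; wc +0.370/-0.370 → slack +0.880/-0.900; half-tol=0.370, Σhalf²=0.277850
  +E: nom +43.210 → Σnom=57.340; wc +0.120/-0.120 → slack +1.000/-1.020; half-tol=0.120, Σhalf²=0.292250
  -F: nom -11.300 → Σnom=46.040; wc +0.180/-0.450 → slack +1.180/-1.470; half-tol=0.315, Σhalf²=0.391475
  -G: nom -16.300 → Σnom=29.740; wc +0.400/-0.060 → slack +1.580/-1.530; half-tol=0.230, Σhalf²=0.444375
  +H: nom +38.230 → Σnom=67.970; wc +0.403/-0.300 → slack +1.983/-1.830; half-tol=0.352, Σhalf²=0.567927
  -I: nom -25.600 → Σnom=42.370; wc +0.463/-0.463 → slack +2.446/-2.293; half-tol=0.463, Σhalf²=0.782296
Nominal = 42.370. Worst-case = [42.370 - 2.293, 42.370 + 2.446] = [40.077, 44.816]. RSS = √0.782296 = 0.884.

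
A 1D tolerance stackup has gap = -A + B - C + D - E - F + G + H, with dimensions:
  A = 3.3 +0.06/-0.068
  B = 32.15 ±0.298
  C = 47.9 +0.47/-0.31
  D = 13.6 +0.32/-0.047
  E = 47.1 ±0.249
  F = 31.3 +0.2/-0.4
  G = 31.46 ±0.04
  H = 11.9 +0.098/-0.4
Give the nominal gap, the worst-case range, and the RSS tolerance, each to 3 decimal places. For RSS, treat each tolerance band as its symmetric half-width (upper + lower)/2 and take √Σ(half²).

nominal=-40.490 wc=[-42.254,-38.707] rss=0.703

Stack each dimension's contribution:
  -A: nom -3.300 → Σnom=-3.300; wc +0.068/-0.060 → slack +0.068/-0.060; half-tol=0.064, Σhalf²=0.004096
  +B: nom +32.150 → Σnom=28.850; wc +0.298/-0.298 → slack +0.366/-0.358; half-tol=0.298, Σhalf²=0.092900
  -C: nom -47.900 → Σnom=-19.050; wc +0.310/-0.470 → slack +0.676/-0.828; half-tol=0.390, Σhalf²=0.245000
  +D: nom +13.600 → Σnom=-5.450; wc +0.320/-0.047 → slack +0.996/-0.875; half-tol=0.183, Σhalf²=0.278672
  -E: nom -47.100 → Σnom=-52.550; wc +0.249/-0.249 → slack +1.245/-1.124; half-tol=0.249, Σhalf²=0.340673
  -F: nom -31.300 → Σnom=-83.850; wc +0.400/-0.200 → slack +1.645/-1.324; half-tol=0.300, Σhalf²=0.430673
  +G: nom +31.460 → Σnom=-52.390; wc +0.040/-0.040 → slack +1.685/-1.364; half-tol=0.040, Σhalf²=0.432273
  +H: nom +11.900 → Σnom=-40.490; wc +0.098/-0.400 → slack +1.783/-1.764; half-tol=0.249, Σhalf²=0.494274
Nominal = -40.490. Worst-case = [-40.490 - 1.764, -40.490 + 1.783] = [-42.254, -38.707]. RSS = √0.494274 = 0.703.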